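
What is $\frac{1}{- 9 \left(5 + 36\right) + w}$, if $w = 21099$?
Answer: $\frac{1}{20730} \approx 4.8239 \cdot 10^{-5}$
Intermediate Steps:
$\frac{1}{- 9 \left(5 + 36\right) + w} = \frac{1}{- 9 \left(5 + 36\right) + 21099} = \frac{1}{\left(-9\right) 41 + 21099} = \frac{1}{-369 + 21099} = \frac{1}{20730}$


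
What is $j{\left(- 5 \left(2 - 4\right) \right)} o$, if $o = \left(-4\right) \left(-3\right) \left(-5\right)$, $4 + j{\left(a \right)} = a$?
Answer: $-360$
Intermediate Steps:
$j{\left(a \right)} = -4 + a$
$o = -60$ ($o = 12 \left(-5\right) = -60$)
$j{\left(- 5 \left(2 - 4\right) \right)} o = \left(-4 - 5 \left(2 - 4\right)\right) \left(-60\right) = \left(-4 - -10\right) \left(-60\right) = \left(-4 + 10\right) \left(-60\right) = 6 \left(-60\right) = -360$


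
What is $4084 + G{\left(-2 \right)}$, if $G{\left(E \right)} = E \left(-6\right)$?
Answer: $4096$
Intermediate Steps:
$G{\left(E \right)} = - 6 E$
$4084 + G{\left(-2 \right)} = 4084 - -12 = 4084 + 12 = 4096$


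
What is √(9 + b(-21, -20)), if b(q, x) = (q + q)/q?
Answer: √11 ≈ 3.3166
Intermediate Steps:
b(q, x) = 2 (b(q, x) = (2*q)/q = 2)
√(9 + b(-21, -20)) = √(9 + 2) = √11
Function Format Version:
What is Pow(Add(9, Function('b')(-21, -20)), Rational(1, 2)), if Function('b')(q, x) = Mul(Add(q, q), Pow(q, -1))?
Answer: Pow(11, Rational(1, 2)) ≈ 3.3166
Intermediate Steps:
Function('b')(q, x) = 2 (Function('b')(q, x) = Mul(Mul(2, q), Pow(q, -1)) = 2)
Pow(Add(9, Function('b')(-21, -20)), Rational(1, 2)) = Pow(Add(9, 2), Rational(1, 2)) = Pow(11, Rational(1, 2))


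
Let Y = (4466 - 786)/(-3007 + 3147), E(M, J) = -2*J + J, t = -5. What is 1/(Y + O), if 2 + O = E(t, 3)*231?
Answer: -7/4681 ≈ -0.0014954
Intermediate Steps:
E(M, J) = -J
Y = 184/7 (Y = 3680/140 = 3680*(1/140) = 184/7 ≈ 26.286)
O = -695 (O = -2 - 1*3*231 = -2 - 3*231 = -2 - 693 = -695)
1/(Y + O) = 1/(184/7 - 695) = 1/(-4681/7) = -7/4681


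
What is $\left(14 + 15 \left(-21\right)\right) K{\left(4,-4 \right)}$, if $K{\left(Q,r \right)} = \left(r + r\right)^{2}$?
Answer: $-19264$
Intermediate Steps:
$K{\left(Q,r \right)} = 4 r^{2}$ ($K{\left(Q,r \right)} = \left(2 r\right)^{2} = 4 r^{2}$)
$\left(14 + 15 \left(-21\right)\right) K{\left(4,-4 \right)} = \left(14 + 15 \left(-21\right)\right) 4 \left(-4\right)^{2} = \left(14 - 315\right) 4 \cdot 16 = \left(-301\right) 64 = -19264$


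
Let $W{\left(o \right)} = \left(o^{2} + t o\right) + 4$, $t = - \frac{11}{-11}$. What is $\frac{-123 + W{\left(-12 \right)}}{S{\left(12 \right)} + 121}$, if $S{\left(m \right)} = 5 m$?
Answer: $\frac{13}{181} \approx 0.071823$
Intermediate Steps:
$t = 1$ ($t = \left(-11\right) \left(- \frac{1}{11}\right) = 1$)
$W{\left(o \right)} = 4 + o + o^{2}$ ($W{\left(o \right)} = \left(o^{2} + 1 o\right) + 4 = \left(o^{2} + o\right) + 4 = \left(o + o^{2}\right) + 4 = 4 + o + o^{2}$)
$\frac{-123 + W{\left(-12 \right)}}{S{\left(12 \right)} + 121} = \frac{-123 + \left(4 - 12 + \left(-12\right)^{2}\right)}{5 \cdot 12 + 121} = \frac{-123 + \left(4 - 12 + 144\right)}{60 + 121} = \frac{-123 + 136}{181} = \frac{1}{181} \cdot 13 = \frac{13}{181}$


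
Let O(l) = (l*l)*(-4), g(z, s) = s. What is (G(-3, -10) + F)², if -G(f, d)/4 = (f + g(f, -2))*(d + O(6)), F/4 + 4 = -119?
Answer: 12759184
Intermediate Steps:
O(l) = -4*l² (O(l) = l²*(-4) = -4*l²)
F = -492 (F = -16 + 4*(-119) = -16 - 476 = -492)
G(f, d) = -4*(-144 + d)*(-2 + f) (G(f, d) = -4*(f - 2)*(d - 4*6²) = -4*(-2 + f)*(d - 4*36) = -4*(-2 + f)*(d - 144) = -4*(-2 + f)*(-144 + d) = -4*(-144 + d)*(-2 + f))
(G(-3, -10) + F)² = ((-1152 + 8*(-10) + 576*(-3) - 4*(-10)*(-3)) - 492)² = ((-1152 - 80 - 1728 - 120) - 492)² = (-3080 - 492)² = (-3572)² = 12759184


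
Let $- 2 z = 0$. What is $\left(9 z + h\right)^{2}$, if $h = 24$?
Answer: $576$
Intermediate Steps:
$z = 0$ ($z = \left(- \frac{1}{2}\right) 0 = 0$)
$\left(9 z + h\right)^{2} = \left(9 \cdot 0 + 24\right)^{2} = \left(0 + 24\right)^{2} = 24^{2} = 576$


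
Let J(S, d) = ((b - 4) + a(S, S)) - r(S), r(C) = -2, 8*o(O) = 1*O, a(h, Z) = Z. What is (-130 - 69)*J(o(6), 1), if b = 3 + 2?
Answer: -2985/4 ≈ -746.25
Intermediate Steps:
b = 5
o(O) = O/8 (o(O) = (1*O)/8 = O/8)
J(S, d) = 3 + S (J(S, d) = ((5 - 4) + S) - 1*(-2) = (1 + S) + 2 = 3 + S)
(-130 - 69)*J(o(6), 1) = (-130 - 69)*(3 + (⅛)*6) = -199*(3 + ¾) = -199*15/4 = -2985/4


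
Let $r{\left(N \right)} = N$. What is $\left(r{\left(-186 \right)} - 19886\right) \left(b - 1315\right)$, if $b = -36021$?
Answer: $749408192$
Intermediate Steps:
$\left(r{\left(-186 \right)} - 19886\right) \left(b - 1315\right) = \left(-186 - 19886\right) \left(-36021 - 1315\right) = \left(-20072\right) \left(-37336\right) = 749408192$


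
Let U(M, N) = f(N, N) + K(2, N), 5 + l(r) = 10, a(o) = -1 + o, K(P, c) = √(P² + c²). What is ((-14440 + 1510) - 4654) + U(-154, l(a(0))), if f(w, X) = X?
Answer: -17579 + √29 ≈ -17574.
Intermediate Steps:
l(r) = 5 (l(r) = -5 + 10 = 5)
U(M, N) = N + √(4 + N²) (U(M, N) = N + √(2² + N²) = N + √(4 + N²))
((-14440 + 1510) - 4654) + U(-154, l(a(0))) = ((-14440 + 1510) - 4654) + (5 + √(4 + 5²)) = (-12930 - 4654) + (5 + √(4 + 25)) = -17584 + (5 + √29) = -17579 + √29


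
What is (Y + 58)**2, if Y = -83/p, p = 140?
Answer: 64593369/19600 ≈ 3295.6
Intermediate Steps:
Y = -83/140 ≈ -0.59286
(Y + 58)**2 = (-83/140 + 58)**2 = (8037/140)**2 = 64593369/19600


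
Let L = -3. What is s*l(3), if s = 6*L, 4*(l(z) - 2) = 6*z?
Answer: -117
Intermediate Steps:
l(z) = 2 + 3*z/2 (l(z) = 2 + (6*z)/4 = 2 + 3*z/2)
s = -18 (s = 6*(-3) = -18)
s*l(3) = -18*(2 + (3/2)*3) = -18*(2 + 9/2) = -18*13/2 = -117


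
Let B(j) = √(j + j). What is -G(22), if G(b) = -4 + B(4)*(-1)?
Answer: 4 + 2*√2 ≈ 6.8284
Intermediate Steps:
B(j) = √2*√j (B(j) = √(2*j) = √2*√j)
G(b) = -4 - 2*√2 (G(b) = -4 + (√2*√4)*(-1) = -4 + (√2*2)*(-1) = -4 + (2*√2)*(-1) = -4 - 2*√2)
-G(22) = -(-4 - 2*√2) = 4 + 2*√2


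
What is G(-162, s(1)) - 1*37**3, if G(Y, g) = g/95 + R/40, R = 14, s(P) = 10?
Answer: -19247967/380 ≈ -50653.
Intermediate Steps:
G(Y, g) = 7/20 + g/95 (G(Y, g) = g/95 + 14/40 = g*(1/95) + 14*(1/40) = g/95 + 7/20 = 7/20 + g/95)
G(-162, s(1)) - 1*37**3 = (7/20 + (1/95)*10) - 1*37**3 = (7/20 + 2/19) - 1*50653 = 173/380 - 50653 = -19247967/380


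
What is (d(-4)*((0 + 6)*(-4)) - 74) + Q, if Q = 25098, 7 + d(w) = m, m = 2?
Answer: 25144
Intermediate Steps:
d(w) = -5 (d(w) = -7 + 2 = -5)
(d(-4)*((0 + 6)*(-4)) - 74) + Q = (-5*(0 + 6)*(-4) - 74) + 25098 = (-30*(-4) - 74) + 25098 = (-5*(-24) - 74) + 25098 = (120 - 74) + 25098 = 46 + 25098 = 25144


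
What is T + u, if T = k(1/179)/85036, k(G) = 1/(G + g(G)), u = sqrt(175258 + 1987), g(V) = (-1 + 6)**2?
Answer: 179/380621136 + sqrt(177245) ≈ 421.00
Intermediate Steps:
g(V) = 25 (g(V) = 5**2 = 25)
u = sqrt(177245) ≈ 421.00
k(G) = 1/(25 + G) (k(G) = 1/(G + 25) = 1/(25 + G))
T = 179/380621136 (T = 1/((25 + 1/179)*85036) = (1/85036)/(25 + 1/179) = (1/85036)/(4476/179) = (179/4476)*(1/85036) = 179/380621136 ≈ 4.7028e-7)
T + u = 179/380621136 + sqrt(177245)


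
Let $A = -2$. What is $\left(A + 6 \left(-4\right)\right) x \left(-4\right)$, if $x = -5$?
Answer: $-520$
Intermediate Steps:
$\left(A + 6 \left(-4\right)\right) x \left(-4\right) = \left(-2 + 6 \left(-4\right)\right) \left(-5\right) \left(-4\right) = \left(-2 - 24\right) \left(-5\right) \left(-4\right) = \left(-26\right) \left(-5\right) \left(-4\right) = 130 \left(-4\right) = -520$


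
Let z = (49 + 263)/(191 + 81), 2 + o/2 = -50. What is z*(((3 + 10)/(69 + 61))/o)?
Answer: -3/2720 ≈ -0.0011029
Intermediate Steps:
o = -104 (o = -4 + 2*(-50) = -4 - 100 = -104)
z = 39/34 (z = 312/272 = 312*(1/272) = 39/34 ≈ 1.1471)
z*(((3 + 10)/(69 + 61))/o) = 39*(((3 + 10)/(69 + 61))/(-104))/34 = 39*((13/130)*(-1/104))/34 = 39*((13*(1/130))*(-1/104))/34 = 39*((⅒)*(-1/104))/34 = (39/34)*(-1/1040) = -3/2720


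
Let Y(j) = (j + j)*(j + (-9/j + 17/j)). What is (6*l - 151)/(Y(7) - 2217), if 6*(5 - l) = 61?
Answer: 182/2103 ≈ 0.086543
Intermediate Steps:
l = -31/6 (l = 5 - ⅙*61 = 5 - 61/6 = -31/6 ≈ -5.1667)
Y(j) = 2*j*(j + 8/j) (Y(j) = (2*j)*(j + 8/j) = 2*j*(j + 8/j))
(6*l - 151)/(Y(7) - 2217) = (6*(-31/6) - 151)/((16 + 2*7²) - 2217) = (-31 - 151)/((16 + 2*49) - 2217) = -182/((16 + 98) - 2217) = -182/(114 - 2217) = -182/(-2103) = -182*(-1/2103) = 182/2103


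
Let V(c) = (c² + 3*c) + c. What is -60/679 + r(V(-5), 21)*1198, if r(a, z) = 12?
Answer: 9761244/679 ≈ 14376.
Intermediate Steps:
V(c) = c² + 4*c
-60/679 + r(V(-5), 21)*1198 = -60/679 + 12*1198 = -60*1/679 + 14376 = -60/679 + 14376 = 9761244/679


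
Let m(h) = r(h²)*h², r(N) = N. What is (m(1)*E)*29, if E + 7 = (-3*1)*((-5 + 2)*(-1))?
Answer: -464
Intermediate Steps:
E = -16 (E = -7 + (-3*1)*((-5 + 2)*(-1)) = -7 - (-9)*(-1) = -7 - 3*3 = -7 - 9 = -16)
m(h) = h⁴ (m(h) = h²*h² = h⁴)
(m(1)*E)*29 = (1⁴*(-16))*29 = (1*(-16))*29 = -16*29 = -464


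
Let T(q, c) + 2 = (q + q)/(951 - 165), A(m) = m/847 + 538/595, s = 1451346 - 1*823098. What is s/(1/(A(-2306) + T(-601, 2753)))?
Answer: -31685788609096/9431345 ≈ -3.3596e+6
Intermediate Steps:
s = 628248 (s = 1451346 - 823098 = 628248)
A(m) = 538/595 + m/847 (A(m) = m*(1/847) + 538*(1/595) = m/847 + 538/595 = 538/595 + m/847)
T(q, c) = -2 + q/393 (T(q, c) = -2 + (q + q)/(951 - 165) = -2 + (2*q)/786 = -2 + (2*q)*(1/786) = -2 + q/393)
s/(1/(A(-2306) + T(-601, 2753))) = 628248/(1/((538/595 + (1/847)*(-2306)) + (-2 + (1/393)*(-601)))) = 628248/(1/((538/595 - 2306/847) + (-2 - 601/393))) = 628248/(1/(-130912/71995 - 1387/393)) = 628248/(1/(-151305481/28294035)) = 628248/(-28294035/151305481) = 628248*(-151305481/28294035) = -31685788609096/9431345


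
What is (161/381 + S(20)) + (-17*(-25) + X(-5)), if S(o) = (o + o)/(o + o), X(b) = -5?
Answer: 160562/381 ≈ 421.42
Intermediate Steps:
S(o) = 1 (S(o) = (2*o)/((2*o)) = (2*o)*(1/(2*o)) = 1)
(161/381 + S(20)) + (-17*(-25) + X(-5)) = (161/381 + 1) + (-17*(-25) - 5) = (161*(1/381) + 1) + (425 - 5) = (161/381 + 1) + 420 = 542/381 + 420 = 160562/381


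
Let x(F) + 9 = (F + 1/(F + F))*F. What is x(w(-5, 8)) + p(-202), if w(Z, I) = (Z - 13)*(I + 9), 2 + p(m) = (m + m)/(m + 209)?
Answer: 1309949/14 ≈ 93568.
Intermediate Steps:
p(m) = -2 + 2*m/(209 + m) (p(m) = -2 + (m + m)/(m + 209) = -2 + (2*m)/(209 + m) = -2 + 2*m/(209 + m))
w(Z, I) = (-13 + Z)*(9 + I)
x(F) = -9 + F*(F + 1/(2*F)) (x(F) = -9 + (F + 1/(F + F))*F = -9 + (F + 1/(2*F))*F = -9 + F*(F + 1/(2*F)))
x(w(-5, 8)) + p(-202) = (-17/2 + (-117 - 13*8 + 9*(-5) + 8*(-5))²) - 418/(209 - 202) = (-17/2 + (-117 - 104 - 45 - 40)²) - 418/7 = (-17/2 + (-306)²) - 418*⅐ = (-17/2 + 93636) - 418/7 = 187255/2 - 418/7 = 1309949/14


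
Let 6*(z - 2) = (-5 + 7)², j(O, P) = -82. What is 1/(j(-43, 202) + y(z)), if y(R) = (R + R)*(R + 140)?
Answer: 9/6110 ≈ 0.0014730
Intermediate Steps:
z = 8/3 (z = 2 + (-5 + 7)²/6 = 2 + (⅙)*2² = 2 + (⅙)*4 = 2 + ⅔ = 8/3 ≈ 2.6667)
y(R) = 2*R*(140 + R) (y(R) = (2*R)*(140 + R) = 2*R*(140 + R))
1/(j(-43, 202) + y(z)) = 1/(-82 + 2*(8/3)*(140 + 8/3)) = 1/(-82 + 2*(8/3)*(428/3)) = 1/(-82 + 6848/9) = 1/(6110/9) = 9/6110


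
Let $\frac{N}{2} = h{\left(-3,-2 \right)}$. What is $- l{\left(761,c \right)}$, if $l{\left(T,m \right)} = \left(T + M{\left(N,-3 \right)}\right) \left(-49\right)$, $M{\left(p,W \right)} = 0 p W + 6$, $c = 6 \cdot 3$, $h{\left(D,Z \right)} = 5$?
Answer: $37583$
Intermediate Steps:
$c = 18$
$N = 10$ ($N = 2 \cdot 5 = 10$)
$M{\left(p,W \right)} = 6$ ($M{\left(p,W \right)} = 0 W + 6 = 0 + 6 = 6$)
$l{\left(T,m \right)} = -294 - 49 T$ ($l{\left(T,m \right)} = \left(T + 6\right) \left(-49\right) = \left(6 + T\right) \left(-49\right) = -294 - 49 T$)
$- l{\left(761,c \right)} = - (-294 - 37289) = \left(-1\right) \left(-37583\right) = 37583$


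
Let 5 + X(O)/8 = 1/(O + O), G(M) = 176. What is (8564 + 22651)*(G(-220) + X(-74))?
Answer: 157011450/37 ≈ 4.2436e+6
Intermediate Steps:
X(O) = -40 + 4/O (X(O) = -40 + 8/(O + O) = -40 + 8/((2*O)) = -40 + 8*(1/(2*O)) = -40 + 4/O)
(8564 + 22651)*(G(-220) + X(-74)) = (8564 + 22651)*(176 + (-40 + 4/(-74))) = 31215*(176 + (-40 + 4*(-1/74))) = 31215*(176 + (-40 - 2/37)) = 31215*(176 - 1482/37) = 31215*(5030/37) = 157011450/37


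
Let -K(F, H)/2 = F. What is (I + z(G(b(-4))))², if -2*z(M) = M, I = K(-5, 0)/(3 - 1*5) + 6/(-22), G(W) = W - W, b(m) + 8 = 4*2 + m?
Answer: 3364/121 ≈ 27.802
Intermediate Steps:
K(F, H) = -2*F
b(m) = m (b(m) = -8 + (4*2 + m) = -8 + (8 + m) = m)
G(W) = 0
I = -58/11 (I = (-2*(-5))/(3 - 1*5) + 6/(-22) = 10/(3 - 5) + 6*(-1/22) = 10/(-2) - 3/11 = 10*(-½) - 3/11 = -5 - 3/11 = -58/11 ≈ -5.2727)
z(M) = -M/2
(I + z(G(b(-4))))² = (-58/11 - ½*0)² = (-58/11 + 0)² = (-58/11)² = 3364/121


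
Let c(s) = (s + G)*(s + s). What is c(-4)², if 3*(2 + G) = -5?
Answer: 33856/9 ≈ 3761.8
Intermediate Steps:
G = -11/3 (G = -2 + (⅓)*(-5) = -2 - 5/3 = -11/3 ≈ -3.6667)
c(s) = 2*s*(-11/3 + s) (c(s) = (s - 11/3)*(s + s) = (-11/3 + s)*(2*s) = 2*s*(-11/3 + s))
c(-4)² = ((⅔)*(-4)*(-11 + 3*(-4)))² = ((⅔)*(-4)*(-11 - 12))² = ((⅔)*(-4)*(-23))² = (184/3)² = 33856/9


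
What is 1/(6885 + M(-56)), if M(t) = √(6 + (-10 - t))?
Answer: 6885/47403173 - 2*√13/47403173 ≈ 0.00014509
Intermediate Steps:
M(t) = √(-4 - t)
1/(6885 + M(-56)) = 1/(6885 + √(-4 - 1*(-56))) = 1/(6885 + √(-4 + 56)) = 1/(6885 + √52) = 1/(6885 + 2*√13)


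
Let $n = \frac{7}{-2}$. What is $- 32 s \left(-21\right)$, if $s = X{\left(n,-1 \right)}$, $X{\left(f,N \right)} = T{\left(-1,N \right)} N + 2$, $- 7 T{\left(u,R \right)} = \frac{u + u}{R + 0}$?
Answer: $1536$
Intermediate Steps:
$n = - \frac{7}{2}$ ($n = 7 \left(- \frac{1}{2}\right) = - \frac{7}{2} \approx -3.5$)
$T{\left(u,R \right)} = - \frac{2 u}{7 R}$ ($T{\left(u,R \right)} = - \frac{\left(u + u\right) \frac{1}{R + 0}}{7} = - \frac{2 u \frac{1}{R}}{7} = - \frac{2 u}{7 R}$)
$X{\left(f,N \right)} = \frac{16}{7}$ ($X{\left(f,N \right)} = \left(- \frac{2}{7}\right) \left(-1\right) \frac{1}{N} N + 2 = \frac{2}{7 N} N + 2 = \frac{2}{7} + 2 = \frac{16}{7}$)
$s = \frac{16}{7} \approx 2.2857$
$- 32 s \left(-21\right) = \left(-32\right) \frac{16}{7} \left(-21\right) = \left(- \frac{512}{7}\right) \left(-21\right) = 1536$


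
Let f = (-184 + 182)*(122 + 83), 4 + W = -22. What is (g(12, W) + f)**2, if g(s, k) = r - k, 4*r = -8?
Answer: 148996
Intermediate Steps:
r = -2 (r = (1/4)*(-8) = -2)
W = -26 (W = -4 - 22 = -26)
g(s, k) = -2 - k
f = -410 (f = -2*205 = -410)
(g(12, W) + f)**2 = ((-2 - 1*(-26)) - 410)**2 = ((-2 + 26) - 410)**2 = (24 - 410)**2 = (-386)**2 = 148996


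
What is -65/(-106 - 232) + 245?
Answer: 6375/26 ≈ 245.19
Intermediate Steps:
-65/(-106 - 232) + 245 = -65/(-338) + 245 = -1/338*(-65) + 245 = 5/26 + 245 = 6375/26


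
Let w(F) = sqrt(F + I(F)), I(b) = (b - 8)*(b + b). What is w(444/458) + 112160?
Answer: 112160 + 3*I*sqrt(73778)/229 ≈ 1.1216e+5 + 3.5584*I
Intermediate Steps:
I(b) = 2*b*(-8 + b) (I(b) = (-8 + b)*(2*b) = 2*b*(-8 + b))
w(F) = sqrt(F + 2*F*(-8 + F))
w(444/458) + 112160 = sqrt((444/458)*(-15 + 2*(444/458))) + 112160 = sqrt((444*(1/458))*(-15 + 2*(444*(1/458)))) + 112160 = sqrt(222*(-15 + 2*(222/229))/229) + 112160 = sqrt(222*(-15 + 444/229)/229) + 112160 = sqrt((222/229)*(-2991/229)) + 112160 = sqrt(-664002/52441) + 112160 = 3*I*sqrt(73778)/229 + 112160 = 112160 + 3*I*sqrt(73778)/229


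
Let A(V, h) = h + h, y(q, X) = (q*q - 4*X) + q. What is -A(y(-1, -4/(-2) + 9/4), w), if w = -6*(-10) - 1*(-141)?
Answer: -402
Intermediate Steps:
y(q, X) = q + q² - 4*X (y(q, X) = (q² - 4*X) + q = q + q² - 4*X)
w = 201 (w = 60 + 141 = 201)
A(V, h) = 2*h
-A(y(-1, -4/(-2) + 9/4), w) = -2*201 = -1*402 = -402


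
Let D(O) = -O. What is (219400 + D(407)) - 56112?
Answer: 162881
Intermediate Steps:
(219400 + D(407)) - 56112 = (219400 - 1*407) - 56112 = (219400 - 407) - 56112 = 218993 - 56112 = 162881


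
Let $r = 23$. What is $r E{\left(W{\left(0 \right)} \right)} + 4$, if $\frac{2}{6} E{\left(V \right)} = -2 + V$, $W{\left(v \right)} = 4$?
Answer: $142$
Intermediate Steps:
$E{\left(V \right)} = -6 + 3 V$ ($E{\left(V \right)} = 3 \left(-2 + V\right) = -6 + 3 V$)
$r E{\left(W{\left(0 \right)} \right)} + 4 = 23 \left(-6 + 3 \cdot 4\right) + 4 = 23 \left(-6 + 12\right) + 4 = 23 \cdot 6 + 4 = 138 + 4 = 142$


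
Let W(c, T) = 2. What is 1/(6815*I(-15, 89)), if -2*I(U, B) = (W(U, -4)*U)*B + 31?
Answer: 2/17984785 ≈ 1.1121e-7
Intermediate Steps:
I(U, B) = -31/2 - B*U (I(U, B) = -((2*U)*B + 31)/2 = -(2*B*U + 31)/2 = -(31 + 2*B*U)/2 = -31/2 - B*U)
1/(6815*I(-15, 89)) = 1/(6815*(-31/2 - 1*89*(-15))) = 1/(6815*(-31/2 + 1335)) = 1/(6815*(2639/2)) = (1/6815)*(2/2639) = 2/17984785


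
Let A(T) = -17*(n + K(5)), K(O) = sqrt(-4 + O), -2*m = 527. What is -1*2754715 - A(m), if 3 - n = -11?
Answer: -2754460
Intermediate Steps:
m = -527/2 (m = -1/2*527 = -527/2 ≈ -263.50)
n = 14 (n = 3 - 1*(-11) = 3 + 11 = 14)
A(T) = -255 (A(T) = -17*(14 + sqrt(-4 + 5)) = -17*(14 + sqrt(1)) = -17*(14 + 1) = -17*15 = -255)
-1*2754715 - A(m) = -1*2754715 - 1*(-255) = -2754715 + 255 = -2754460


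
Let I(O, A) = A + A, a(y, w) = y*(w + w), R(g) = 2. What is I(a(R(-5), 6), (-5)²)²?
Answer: 2500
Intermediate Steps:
a(y, w) = 2*w*y (a(y, w) = y*(2*w) = 2*w*y)
I(O, A) = 2*A
I(a(R(-5), 6), (-5)²)² = (2*(-5)²)² = (2*25)² = 50² = 2500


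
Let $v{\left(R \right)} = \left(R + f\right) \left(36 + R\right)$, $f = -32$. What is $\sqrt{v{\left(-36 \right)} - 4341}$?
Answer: $i \sqrt{4341} \approx 65.886 i$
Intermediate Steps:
$v{\left(R \right)} = \left(-32 + R\right) \left(36 + R\right)$ ($v{\left(R \right)} = \left(R - 32\right) \left(36 + R\right) = \left(-32 + R\right) \left(36 + R\right)$)
$\sqrt{v{\left(-36 \right)} - 4341} = \sqrt{\left(-1152 + \left(-36\right)^{2} + 4 \left(-36\right)\right) - 4341} = \sqrt{\left(-1152 + 1296 - 144\right) - 4341} = \sqrt{0 - 4341} = \sqrt{-4341} = i \sqrt{4341}$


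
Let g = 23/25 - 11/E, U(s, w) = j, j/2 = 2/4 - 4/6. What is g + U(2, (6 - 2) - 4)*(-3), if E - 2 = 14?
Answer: 493/400 ≈ 1.2325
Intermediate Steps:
E = 16 (E = 2 + 14 = 16)
j = -⅓ (j = 2*(2/4 - 4/6) = 2*(2*(¼) - 4*⅙) = 2*(½ - ⅔) = 2*(-⅙) = -⅓ ≈ -0.33333)
U(s, w) = -⅓
g = 93/400 (g = 23/25 - 11/16 = 93/400 ≈ 0.23250)
g + U(2, (6 - 2) - 4)*(-3) = 93/400 - ⅓*(-3) = 93/400 + 1 = 493/400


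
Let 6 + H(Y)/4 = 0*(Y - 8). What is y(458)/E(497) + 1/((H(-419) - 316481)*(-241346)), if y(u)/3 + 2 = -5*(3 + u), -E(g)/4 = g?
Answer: 37762565719237/10846984633660 ≈ 3.4814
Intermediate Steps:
H(Y) = -24 (H(Y) = -24 + 4*(0*(Y - 8)) = -24 + 4*(0*(-8 + Y)) = -24 + 4*0 = -24 + 0 = -24)
E(g) = -4*g
y(u) = -51 - 15*u (y(u) = -6 + 3*(-5*(3 + u)) = -6 + 3*(-15 - 5*u) = -6 + (-45 - 15*u) = -51 - 15*u)
y(458)/E(497) + 1/((H(-419) - 316481)*(-241346)) = (-51 - 15*458)/((-4*497)) + 1/(-24 - 316481*(-241346)) = (-51 - 6870)/(-1988) - 1/241346/(-316505) = -6921*(-1/1988) - 1/316505*(-1/241346) = 6921/1988 + 1/76387215730 = 37762565719237/10846984633660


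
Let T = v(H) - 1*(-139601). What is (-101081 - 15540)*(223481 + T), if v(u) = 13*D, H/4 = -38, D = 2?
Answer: -42346018068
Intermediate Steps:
H = -152 (H = 4*(-38) = -152)
v(u) = 26 (v(u) = 13*2 = 26)
T = 139627 (T = 26 - 1*(-139601) = 26 + 139601 = 139627)
(-101081 - 15540)*(223481 + T) = (-101081 - 15540)*(223481 + 139627) = -116621*363108 = -42346018068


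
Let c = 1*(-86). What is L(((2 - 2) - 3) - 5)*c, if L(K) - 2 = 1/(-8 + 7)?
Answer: -86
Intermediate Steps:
L(K) = 1 (L(K) = 2 + 1/(-8 + 7) = 2 + 1/(-1) = 2 - 1 = 1)
c = -86
L(((2 - 2) - 3) - 5)*c = 1*(-86) = -86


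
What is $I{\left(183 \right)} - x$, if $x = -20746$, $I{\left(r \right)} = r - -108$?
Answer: $21037$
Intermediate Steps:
$I{\left(r \right)} = 108 + r$ ($I{\left(r \right)} = r + 108 = 108 + r$)
$I{\left(183 \right)} - x = \left(108 + 183\right) - -20746 = 291 + 20746 = 21037$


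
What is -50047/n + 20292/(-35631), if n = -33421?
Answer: 368348575/396941217 ≈ 0.92797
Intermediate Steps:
-50047/n + 20292/(-35631) = -50047/(-33421) + 20292/(-35631) = -50047*(-1/33421) + 20292*(-1/35631) = 50047/33421 - 6764/11877 = 368348575/396941217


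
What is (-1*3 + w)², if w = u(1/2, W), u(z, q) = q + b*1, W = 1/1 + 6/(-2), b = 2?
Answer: 9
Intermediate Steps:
W = -2 (W = 1*1 + 6*(-½) = 1 - 3 = -2)
u(z, q) = 2 + q (u(z, q) = q + 2*1 = q + 2 = 2 + q)
w = 0 (w = 2 - 2 = 0)
(-1*3 + w)² = (-1*3 + 0)² = (-3 + 0)² = (-3)² = 9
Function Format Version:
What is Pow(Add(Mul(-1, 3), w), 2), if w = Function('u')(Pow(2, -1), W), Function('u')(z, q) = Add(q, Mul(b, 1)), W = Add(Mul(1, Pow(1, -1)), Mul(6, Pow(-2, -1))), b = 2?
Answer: 9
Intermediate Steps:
W = -2 (W = Add(Mul(1, 1), Mul(6, Rational(-1, 2))) = Add(1, -3) = -2)
Function('u')(z, q) = Add(2, q) (Function('u')(z, q) = Add(q, Mul(2, 1)) = Add(q, 2) = Add(2, q))
w = 0 (w = Add(2, -2) = 0)
Pow(Add(Mul(-1, 3), w), 2) = Pow(Add(Mul(-1, 3), 0), 2) = Pow(Add(-3, 0), 2) = Pow(-3, 2) = 9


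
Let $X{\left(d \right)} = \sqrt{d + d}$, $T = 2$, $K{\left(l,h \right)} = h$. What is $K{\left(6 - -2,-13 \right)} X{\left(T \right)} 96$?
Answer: $-2496$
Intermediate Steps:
$X{\left(d \right)} = \sqrt{2} \sqrt{d}$ ($X{\left(d \right)} = \sqrt{2 d} = \sqrt{2} \sqrt{d}$)
$K{\left(6 - -2,-13 \right)} X{\left(T \right)} 96 = - 13 \sqrt{2} \sqrt{2} \cdot 96 = \left(-13\right) 2 \cdot 96 = \left(-26\right) 96 = -2496$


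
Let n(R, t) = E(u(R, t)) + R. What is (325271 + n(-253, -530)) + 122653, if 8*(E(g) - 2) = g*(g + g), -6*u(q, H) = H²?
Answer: 4935579682/9 ≈ 5.4840e+8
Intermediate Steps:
u(q, H) = -H²/6
E(g) = 2 + g²/4 (E(g) = 2 + (g*(g + g))/8 = 2 + (g*(2*g))/8 = 2 + (2*g²)/8 = 2 + g²/4)
n(R, t) = 2 + R + t⁴/144 (n(R, t) = (2 + (-t²/6)²/4) + R = (2 + (t⁴/36)/4) + R = (2 + t⁴/144) + R = 2 + R + t⁴/144)
(325271 + n(-253, -530)) + 122653 = (325271 + (2 - 253 + (1/144)*(-530)⁴)) + 122653 = (325271 + (2 - 253 + (1/144)*78904810000)) + 122653 = (325271 + (2 - 253 + 4931550625/9)) + 122653 = (325271 + 4931548366/9) + 122653 = 4934475805/9 + 122653 = 4935579682/9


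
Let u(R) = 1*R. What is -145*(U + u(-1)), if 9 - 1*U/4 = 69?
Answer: 34945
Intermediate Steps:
U = -240 (U = 36 - 4*69 = 36 - 276 = -240)
u(R) = R
-145*(U + u(-1)) = -145*(-240 - 1) = -145*(-241) = 34945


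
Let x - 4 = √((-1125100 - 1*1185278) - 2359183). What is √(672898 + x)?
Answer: √(672902 + I*√4669561) ≈ 820.31 + 1.317*I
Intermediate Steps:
x = 4 + I*√4669561 (x = 4 + √((-1125100 - 1*1185278) - 2359183) = 4 + √((-1125100 - 1185278) - 2359183) = 4 + √(-2310378 - 2359183) = 4 + √(-4669561) = 4 + I*√4669561 ≈ 4.0 + 2160.9*I)
√(672898 + x) = √(672898 + (4 + I*√4669561)) = √(672902 + I*√4669561)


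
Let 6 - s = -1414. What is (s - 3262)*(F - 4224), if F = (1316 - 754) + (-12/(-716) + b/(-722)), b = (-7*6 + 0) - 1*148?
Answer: 22939365420/3401 ≈ 6.7449e+6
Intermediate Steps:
b = -190 (b = (-42 + 0) - 148 = -42 - 148 = -190)
s = 1420 (s = 6 - 1*(-1414) = 6 + 1414 = 1420)
F = 1912314/3401 (F = (1316 - 754) + (-12/(-716) - 190/(-722)) = 562 + (-12*(-1/716) - 190*(-1/722)) = 562 + (3/179 + 5/19) = 562 + 952/3401 = 1912314/3401 ≈ 562.28)
(s - 3262)*(F - 4224) = (1420 - 3262)*(1912314/3401 - 4224) = -1842*(-12453510/3401) = 22939365420/3401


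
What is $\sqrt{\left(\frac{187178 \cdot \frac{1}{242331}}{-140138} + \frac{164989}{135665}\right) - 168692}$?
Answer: $\frac{i \sqrt{895151991910284465508869416125231290}}{2303576890672935} \approx 410.72 i$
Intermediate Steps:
$\sqrt{\left(\frac{187178 \cdot \frac{1}{242331}}{-140138} + \frac{164989}{135665}\right) - 168692} = \sqrt{\left(187178 \cdot \frac{1}{242331} \left(- \frac{1}{140138}\right) + 164989 \cdot \frac{1}{135665}\right) - 168692} = \sqrt{\left(\frac{187178}{242331} \left(- \frac{1}{140138}\right) + \frac{164989}{135665}\right) - 168692} = \sqrt{\left(- \frac{93589}{16979890839} + \frac{164989}{135665}\right) - 168692} = \sqrt{\frac{2801482512884086}{2303576890672935} - 168692} = \sqrt{- \frac{388592191358885866934}{2303576890672935}} = \frac{i \sqrt{895151991910284465508869416125231290}}{2303576890672935}$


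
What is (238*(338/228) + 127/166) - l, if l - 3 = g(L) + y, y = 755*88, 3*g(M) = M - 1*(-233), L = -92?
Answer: -625782715/9462 ≈ -66136.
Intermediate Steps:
g(M) = 233/3 + M/3 (g(M) = (M - 1*(-233))/3 = (M + 233)/3 = (233 + M)/3 = 233/3 + M/3)
y = 66440
l = 66490 (l = 3 + ((233/3 + (⅓)*(-92)) + 66440) = 3 + ((233/3 - 92/3) + 66440) = 3 + (47 + 66440) = 3 + 66487 = 66490)
(238*(338/228) + 127/166) - l = (238*(338/228) + 127/166) - 1*66490 = (238*(338*(1/228)) + 127*(1/166)) - 66490 = (238*(169/114) + 127/166) - 66490 = (20111/57 + 127/166) - 66490 = 3345665/9462 - 66490 = -625782715/9462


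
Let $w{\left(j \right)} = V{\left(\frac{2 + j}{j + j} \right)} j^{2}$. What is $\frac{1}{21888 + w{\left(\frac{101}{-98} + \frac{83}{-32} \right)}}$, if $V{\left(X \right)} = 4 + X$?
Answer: $\frac{4917248}{107901570737} \approx 4.5572 \cdot 10^{-5}$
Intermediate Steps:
$w{\left(j \right)} = j^{2} \left(4 + \frac{2 + j}{2 j}\right)$ ($w{\left(j \right)} = \left(4 + \frac{2 + j}{j + j}\right) j^{2} = \left(4 + \frac{2 + j}{2 j}\right) j^{2} = j^{2} \left(4 + \frac{2 + j}{2 j}\right)$)
$\frac{1}{21888 + w{\left(\frac{101}{-98} + \frac{83}{-32} \right)}} = \frac{1}{21888 + \frac{\left(\frac{101}{-98} + \frac{83}{-32}\right) \left(2 + 9 \left(\frac{101}{-98} + \frac{83}{-32}\right)\right)}{2}} = \frac{1}{21888 + \frac{\left(101 \left(- \frac{1}{98}\right) + 83 \left(- \frac{1}{32}\right)\right) \left(2 + 9 \left(101 \left(- \frac{1}{98}\right) + 83 \left(- \frac{1}{32}\right)\right)\right)}{2}} = \frac{1}{21888 + \frac{\left(- \frac{101}{98} - \frac{83}{32}\right) \left(2 + 9 \left(- \frac{101}{98} - \frac{83}{32}\right)\right)}{2}} = \frac{1}{21888 + \frac{1}{2} \left(- \frac{5683}{1568}\right) \left(2 + 9 \left(- \frac{5683}{1568}\right)\right)} = \frac{1}{21888 + \frac{1}{2} \left(- \frac{5683}{1568}\right) \left(2 - \frac{51147}{1568}\right)} = \frac{1}{21888 + \frac{1}{2} \left(- \frac{5683}{1568}\right) \left(- \frac{48011}{1568}\right)} = \frac{1}{21888 + \frac{272846513}{4917248}} = \frac{1}{\frac{107901570737}{4917248}} = \frac{4917248}{107901570737}$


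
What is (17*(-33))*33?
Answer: -18513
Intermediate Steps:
(17*(-33))*33 = -561*33 = -18513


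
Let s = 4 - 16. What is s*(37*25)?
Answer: -11100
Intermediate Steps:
s = -12
s*(37*25) = -444*25 = -12*925 = -11100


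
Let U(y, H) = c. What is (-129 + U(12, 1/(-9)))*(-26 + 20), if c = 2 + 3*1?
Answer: 744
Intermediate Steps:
c = 5 (c = 2 + 3 = 5)
U(y, H) = 5
(-129 + U(12, 1/(-9)))*(-26 + 20) = (-129 + 5)*(-26 + 20) = -124*(-6) = 744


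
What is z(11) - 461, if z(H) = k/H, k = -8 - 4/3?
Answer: -15241/33 ≈ -461.85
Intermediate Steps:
k = -28/3 (k = -8 - 4/3 = -28/3 ≈ -9.3333)
z(H) = -28/(3*H)
z(11) - 461 = -28/3/11 - 461 = -28/3*1/11 - 461 = -28/33 - 461 = -15241/33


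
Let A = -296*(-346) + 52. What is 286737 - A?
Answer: 184269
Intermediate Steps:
A = 102468 (A = 102416 + 52 = 102468)
286737 - A = 286737 - 1*102468 = 286737 - 102468 = 184269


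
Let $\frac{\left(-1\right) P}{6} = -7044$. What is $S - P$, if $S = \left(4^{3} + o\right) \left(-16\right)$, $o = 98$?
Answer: $-44856$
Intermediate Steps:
$P = 42264$ ($P = \left(-6\right) \left(-7044\right) = 42264$)
$S = -2592$ ($S = \left(4^{3} + 98\right) \left(-16\right) = \left(64 + 98\right) \left(-16\right) = 162 \left(-16\right) = -2592$)
$S - P = -2592 - 42264 = -44856$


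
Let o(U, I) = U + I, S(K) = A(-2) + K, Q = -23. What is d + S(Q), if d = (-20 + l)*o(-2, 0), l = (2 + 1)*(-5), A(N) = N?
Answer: 45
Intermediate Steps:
S(K) = -2 + K
o(U, I) = I + U
l = -15 (l = 3*(-5) = -15)
d = 70 (d = (-20 - 15)*(0 - 2) = -35*(-2) = 70)
d + S(Q) = 70 + (-2 - 23) = 70 - 25 = 45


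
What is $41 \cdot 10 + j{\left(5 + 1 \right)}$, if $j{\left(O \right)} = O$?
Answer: $416$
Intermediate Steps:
$41 \cdot 10 + j{\left(5 + 1 \right)} = 41 \cdot 10 + \left(5 + 1\right) = 410 + 6 = 416$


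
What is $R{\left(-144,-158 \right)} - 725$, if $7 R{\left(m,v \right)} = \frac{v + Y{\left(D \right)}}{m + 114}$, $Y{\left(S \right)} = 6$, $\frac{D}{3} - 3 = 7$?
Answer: $- \frac{76049}{105} \approx -724.28$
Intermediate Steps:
$D = 30$ ($D = 9 + 3 \cdot 7 = 9 + 21 = 30$)
$R{\left(m,v \right)} = \frac{6 + v}{7 \left(114 + m\right)}$ ($R{\left(m,v \right)} = \frac{\left(v + 6\right) \frac{1}{m + 114}}{7} = \frac{\left(6 + v\right) \frac{1}{114 + m}}{7} = \frac{\frac{1}{114 + m} \left(6 + v\right)}{7} = \frac{6 + v}{7 \left(114 + m\right)}$)
$R{\left(-144,-158 \right)} - 725 = \frac{6 - 158}{7 \left(114 - 144\right)} - 725 = \frac{1}{7} \frac{1}{-30} \left(-152\right) - 725 = \frac{1}{7} \left(- \frac{1}{30}\right) \left(-152\right) - 725 = \frac{76}{105} - 725 = - \frac{76049}{105}$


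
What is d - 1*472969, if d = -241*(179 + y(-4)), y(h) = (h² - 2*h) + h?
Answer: -520928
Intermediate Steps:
y(h) = h² - h
d = -47959 (d = -241*(179 - 4*(-1 - 4)) = -241*(179 - 4*(-5)) = -241*(179 + 20) = -241*199 = -47959)
d - 1*472969 = -47959 - 1*472969 = -47959 - 472969 = -520928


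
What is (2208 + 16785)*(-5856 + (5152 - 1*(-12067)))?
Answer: 215817459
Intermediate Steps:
(2208 + 16785)*(-5856 + (5152 - 1*(-12067))) = 18993*(-5856 + (5152 + 12067)) = 18993*(-5856 + 17219) = 18993*11363 = 215817459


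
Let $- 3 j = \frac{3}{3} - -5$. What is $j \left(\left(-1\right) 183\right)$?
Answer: $366$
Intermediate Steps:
$j = -2$ ($j = - \frac{\frac{3}{3} - -5}{3} = - \frac{3 \cdot \frac{1}{3} + 5}{3} = - \frac{1 + 5}{3} = \left(- \frac{1}{3}\right) 6 = -2$)
$j \left(\left(-1\right) 183\right) = - 2 \left(\left(-1\right) 183\right) = \left(-2\right) \left(-183\right) = 366$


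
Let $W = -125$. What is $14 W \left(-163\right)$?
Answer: $285250$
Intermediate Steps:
$14 W \left(-163\right) = 14 \left(-125\right) \left(-163\right) = \left(-1750\right) \left(-163\right) = 285250$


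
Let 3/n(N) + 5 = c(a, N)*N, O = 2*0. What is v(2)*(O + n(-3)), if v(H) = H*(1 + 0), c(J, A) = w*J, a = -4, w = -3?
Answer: -6/41 ≈ -0.14634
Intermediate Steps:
c(J, A) = -3*J
v(H) = H (v(H) = H*1 = H)
O = 0
n(N) = 3/(-5 + 12*N) (n(N) = 3/(-5 + (-3*(-4))*N) = 3/(-5 + 12*N))
v(2)*(O + n(-3)) = 2*(0 + 3/(-5 + 12*(-3))) = 2*(0 + 3/(-5 - 36)) = 2*(0 + 3/(-41)) = 2*(0 + 3*(-1/41)) = 2*(0 - 3/41) = 2*(-3/41) = -6/41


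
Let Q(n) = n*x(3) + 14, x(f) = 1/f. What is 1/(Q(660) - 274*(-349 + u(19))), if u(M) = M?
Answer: 1/90654 ≈ 1.1031e-5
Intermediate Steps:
Q(n) = 14 + n/3 (Q(n) = n/3 + 14 = 14 + n/3)
1/(Q(660) - 274*(-349 + u(19))) = 1/((14 + (⅓)*660) - 274*(-349 + 19)) = 1/((14 + 220) - 274*(-330)) = 1/(234 - 1*(-90420)) = 1/(234 + 90420) = 1/90654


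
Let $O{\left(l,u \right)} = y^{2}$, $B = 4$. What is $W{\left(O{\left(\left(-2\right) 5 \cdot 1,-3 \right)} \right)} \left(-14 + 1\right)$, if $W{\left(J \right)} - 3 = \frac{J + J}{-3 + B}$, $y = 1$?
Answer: $-65$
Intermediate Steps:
$O{\left(l,u \right)} = 1$ ($O{\left(l,u \right)} = 1^{2} = 1$)
$W{\left(J \right)} = 3 + 2 J$ ($W{\left(J \right)} = 3 + \frac{J + J}{-3 + 4} = 3 + \frac{2 J}{1} = 3 + 2 J 1 = 3 + 2 J$)
$W{\left(O{\left(\left(-2\right) 5 \cdot 1,-3 \right)} \right)} \left(-14 + 1\right) = \left(3 + 2 \cdot 1\right) \left(-14 + 1\right) = \left(3 + 2\right) \left(-13\right) = 5 \left(-13\right) = -65$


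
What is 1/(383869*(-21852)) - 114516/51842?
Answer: -480297589932025/217433263962348 ≈ -2.2089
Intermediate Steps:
1/(383869*(-21852)) - 114516/51842 = (1/383869)*(-1/21852) - 114516*1/51842 = -1/8388305388 - 57258/25921 = -480297589932025/217433263962348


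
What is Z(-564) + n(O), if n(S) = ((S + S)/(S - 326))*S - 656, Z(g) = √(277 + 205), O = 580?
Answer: 253088/127 + √482 ≈ 2014.8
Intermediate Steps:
Z(g) = √482
n(S) = -656 + 2*S²/(-326 + S) (n(S) = ((2*S)/(-326 + S))*S - 656 = (2*S/(-326 + S))*S - 656 = 2*S²/(-326 + S) - 656 = -656 + 2*S²/(-326 + S))
Z(-564) + n(O) = √482 + 2*(106928 + 580² - 328*580)/(-326 + 580) = √482 + 2*(106928 + 336400 - 190240)/254 = √482 + 2*(1/254)*253088 = √482 + 253088/127 = 253088/127 + √482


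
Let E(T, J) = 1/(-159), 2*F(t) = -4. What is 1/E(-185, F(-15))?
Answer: -159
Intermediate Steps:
F(t) = -2 (F(t) = (½)*(-4) = -2)
E(T, J) = -1/159
1/E(-185, F(-15)) = 1/(-1/159) = -159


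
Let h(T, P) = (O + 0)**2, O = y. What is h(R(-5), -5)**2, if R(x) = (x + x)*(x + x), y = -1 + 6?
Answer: 625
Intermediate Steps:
y = 5
O = 5
R(x) = 4*x**2 (R(x) = (2*x)*(2*x) = 4*x**2)
h(T, P) = 25 (h(T, P) = (5 + 0)**2 = 5**2 = 25)
h(R(-5), -5)**2 = 25**2 = 625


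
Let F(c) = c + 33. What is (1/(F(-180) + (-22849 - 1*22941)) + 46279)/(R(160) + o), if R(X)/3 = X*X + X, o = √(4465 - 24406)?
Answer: 2381028632640/3976025998993 - 12046871058*I*√69/91448597976839 ≈ 0.59885 - 0.0010943*I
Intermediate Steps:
F(c) = 33 + c
o = 17*I*√69 (o = √(-19941) = 17*I*√69 ≈ 141.21*I)
R(X) = 3*X + 3*X² (R(X) = 3*(X*X + X) = 3*(X² + X) = 3*(X + X²) = 3*X + 3*X²)
(1/(F(-180) + (-22849 - 1*22941)) + 46279)/(R(160) + o) = (1/((33 - 180) + (-22849 - 1*22941)) + 46279)/(3*160*(1 + 160) + 17*I*√69) = (1/(-147 + (-22849 - 22941)) + 46279)/(3*160*161 + 17*I*√69) = (1/(-147 - 45790) + 46279)/(77280 + 17*I*√69) = (1/(-45937) + 46279)/(77280 + 17*I*√69) = (-1/45937 + 46279)/(77280 + 17*I*√69) = 2125918422/(45937*(77280 + 17*I*√69))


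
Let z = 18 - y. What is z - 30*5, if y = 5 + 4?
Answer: -141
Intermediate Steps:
y = 9
z = 9 (z = 18 - 1*9 = 18 - 9 = 9)
z - 30*5 = 9 - 30*5 = 9 - 150 = -141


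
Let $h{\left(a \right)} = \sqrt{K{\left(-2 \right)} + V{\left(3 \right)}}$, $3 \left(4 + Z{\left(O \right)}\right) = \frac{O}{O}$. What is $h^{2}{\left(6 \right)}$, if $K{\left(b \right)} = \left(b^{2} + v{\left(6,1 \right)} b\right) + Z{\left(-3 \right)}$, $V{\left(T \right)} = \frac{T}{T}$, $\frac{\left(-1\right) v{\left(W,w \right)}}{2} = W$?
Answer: $\frac{76}{3} \approx 25.333$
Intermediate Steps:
$v{\left(W,w \right)} = - 2 W$
$V{\left(T \right)} = 1$
$Z{\left(O \right)} = - \frac{11}{3}$ ($Z{\left(O \right)} = -4 + \frac{O \frac{1}{O}}{3} = -4 + \frac{1}{3} \cdot 1 = -4 + \frac{1}{3} = - \frac{11}{3}$)
$K{\left(b \right)} = - \frac{11}{3} + b^{2} - 12 b$ ($K{\left(b \right)} = \left(b^{2} + \left(-2\right) 6 b\right) - \frac{11}{3} = \left(b^{2} - 12 b\right) - \frac{11}{3} = - \frac{11}{3} + b^{2} - 12 b$)
$h{\left(a \right)} = \frac{2 \sqrt{57}}{3}$ ($h{\left(a \right)} = \sqrt{\left(- \frac{11}{3} + \left(-2\right)^{2} - -24\right) + 1} = \sqrt{\left(- \frac{11}{3} + 4 + 24\right) + 1} = \sqrt{\frac{73}{3} + 1} = \sqrt{\frac{76}{3}} = \frac{2 \sqrt{57}}{3}$)
$h^{2}{\left(6 \right)} = \left(\frac{2 \sqrt{57}}{3}\right)^{2} = \frac{76}{3}$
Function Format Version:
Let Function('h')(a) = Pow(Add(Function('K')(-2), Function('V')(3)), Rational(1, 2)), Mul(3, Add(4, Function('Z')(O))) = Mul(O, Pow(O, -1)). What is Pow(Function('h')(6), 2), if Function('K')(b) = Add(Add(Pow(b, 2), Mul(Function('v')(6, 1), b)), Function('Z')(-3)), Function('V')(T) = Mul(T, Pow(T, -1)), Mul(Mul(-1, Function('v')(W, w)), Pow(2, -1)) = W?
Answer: Rational(76, 3) ≈ 25.333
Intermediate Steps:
Function('v')(W, w) = Mul(-2, W)
Function('V')(T) = 1
Function('Z')(O) = Rational(-11, 3) (Function('Z')(O) = Add(-4, Mul(Rational(1, 3), Mul(O, Pow(O, -1)))) = Add(-4, Mul(Rational(1, 3), 1)) = Add(-4, Rational(1, 3)) = Rational(-11, 3))
Function('K')(b) = Add(Rational(-11, 3), Pow(b, 2), Mul(-12, b)) (Function('K')(b) = Add(Add(Pow(b, 2), Mul(Mul(-2, 6), b)), Rational(-11, 3)) = Add(Add(Pow(b, 2), Mul(-12, b)), Rational(-11, 3)) = Add(Rational(-11, 3), Pow(b, 2), Mul(-12, b)))
Function('h')(a) = Mul(Rational(2, 3), Pow(57, Rational(1, 2))) (Function('h')(a) = Pow(Add(Add(Rational(-11, 3), Pow(-2, 2), Mul(-12, -2)), 1), Rational(1, 2)) = Pow(Add(Add(Rational(-11, 3), 4, 24), 1), Rational(1, 2)) = Pow(Add(Rational(73, 3), 1), Rational(1, 2)) = Pow(Rational(76, 3), Rational(1, 2)) = Mul(Rational(2, 3), Pow(57, Rational(1, 2))))
Pow(Function('h')(6), 2) = Pow(Mul(Rational(2, 3), Pow(57, Rational(1, 2))), 2) = Rational(76, 3)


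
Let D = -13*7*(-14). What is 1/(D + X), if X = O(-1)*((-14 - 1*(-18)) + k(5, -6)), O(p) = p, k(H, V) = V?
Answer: 1/1276 ≈ 0.00078370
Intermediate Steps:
D = 1274 (D = -91*(-14) = 1274)
X = 2 (X = -((-14 - 1*(-18)) - 6) = -((-14 + 18) - 6) = -(4 - 6) = -1*(-2) = 2)
1/(D + X) = 1/(1274 + 2) = 1/1276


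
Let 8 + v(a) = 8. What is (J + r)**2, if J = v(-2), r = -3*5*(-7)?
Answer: 11025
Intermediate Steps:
v(a) = 0 (v(a) = -8 + 8 = 0)
r = 105 (r = -15*(-7) = 105)
J = 0
(J + r)**2 = (0 + 105)**2 = 105**2 = 11025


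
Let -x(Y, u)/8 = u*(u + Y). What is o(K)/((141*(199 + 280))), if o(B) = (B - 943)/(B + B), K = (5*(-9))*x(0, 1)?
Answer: -583/48628080 ≈ -1.1989e-5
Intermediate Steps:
x(Y, u) = -8*u*(Y + u) (x(Y, u) = -8*u*(u + Y) = -8*u*(Y + u))
K = 360 (K = (5*(-9))*(-8*1*(0 + 1)) = -(-360) = -45*(-8) = 360)
o(B) = (-943 + B)/(2*B) (o(B) = (-943 + B)/((2*B)) = (-943 + B)*(1/(2*B)) = (-943 + B)/(2*B))
o(K)/((141*(199 + 280))) = ((½)*(-943 + 360)/360)/((141*(199 + 280))) = ((½)*(1/360)*(-583))/((141*479)) = -583/720/67539 = -583/720*1/67539 = -583/48628080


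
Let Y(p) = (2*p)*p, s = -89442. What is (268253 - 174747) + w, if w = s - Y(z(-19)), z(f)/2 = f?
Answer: 1176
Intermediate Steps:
z(f) = 2*f
Y(p) = 2*p²
w = -92330 (w = -89442 - 2*(2*(-19))² = -89442 - 2*(-38)² = -89442 - 2*1444 = -89442 - 1*2888 = -89442 - 2888 = -92330)
(268253 - 174747) + w = (268253 - 174747) - 92330 = 93506 - 92330 = 1176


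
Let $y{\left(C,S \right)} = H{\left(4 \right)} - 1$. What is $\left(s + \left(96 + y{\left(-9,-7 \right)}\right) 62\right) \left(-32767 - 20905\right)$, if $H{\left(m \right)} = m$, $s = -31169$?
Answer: $1343463832$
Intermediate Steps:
$y{\left(C,S \right)} = 3$ ($y{\left(C,S \right)} = 4 - 1 = 3$)
$\left(s + \left(96 + y{\left(-9,-7 \right)}\right) 62\right) \left(-32767 - 20905\right) = \left(-31169 + \left(96 + 3\right) 62\right) \left(-32767 - 20905\right) = \left(-31169 + 99 \cdot 62\right) \left(-53672\right) = \left(-31169 + 6138\right) \left(-53672\right) = \left(-25031\right) \left(-53672\right) = 1343463832$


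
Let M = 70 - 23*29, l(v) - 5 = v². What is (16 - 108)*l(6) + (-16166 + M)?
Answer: -20535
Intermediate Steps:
l(v) = 5 + v²
M = -597 (M = 70 - 667 = -597)
(16 - 108)*l(6) + (-16166 + M) = (16 - 108)*(5 + 6²) + (-16166 - 597) = -92*(5 + 36) - 16763 = -92*41 - 16763 = -3772 - 16763 = -20535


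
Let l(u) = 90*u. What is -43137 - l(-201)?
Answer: -25047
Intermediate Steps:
-43137 - l(-201) = -43137 - 90*(-201) = -43137 - 1*(-18090) = -43137 + 18090 = -25047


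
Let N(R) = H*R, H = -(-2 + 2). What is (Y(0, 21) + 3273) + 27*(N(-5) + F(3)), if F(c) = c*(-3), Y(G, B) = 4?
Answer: 3034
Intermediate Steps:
H = 0 (H = -1*0 = 0)
F(c) = -3*c
N(R) = 0 (N(R) = 0*R = 0)
(Y(0, 21) + 3273) + 27*(N(-5) + F(3)) = (4 + 3273) + 27*(0 - 3*3) = 3277 + 27*(0 - 9) = 3277 + 27*(-9) = 3277 - 243 = 3034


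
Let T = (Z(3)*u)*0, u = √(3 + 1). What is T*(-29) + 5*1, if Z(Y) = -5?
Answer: 5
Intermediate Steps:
u = 2 (u = √4 = 2)
T = 0 (T = -5*2*0 = -10*0 = 0)
T*(-29) + 5*1 = 0*(-29) + 5*1 = 0 + 5 = 5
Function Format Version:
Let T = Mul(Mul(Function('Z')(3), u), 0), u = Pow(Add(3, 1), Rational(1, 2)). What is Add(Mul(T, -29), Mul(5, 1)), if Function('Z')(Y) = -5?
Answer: 5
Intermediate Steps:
u = 2 (u = Pow(4, Rational(1, 2)) = 2)
T = 0 (T = Mul(Mul(-5, 2), 0) = Mul(-10, 0) = 0)
Add(Mul(T, -29), Mul(5, 1)) = Add(Mul(0, -29), Mul(5, 1)) = Add(0, 5) = 5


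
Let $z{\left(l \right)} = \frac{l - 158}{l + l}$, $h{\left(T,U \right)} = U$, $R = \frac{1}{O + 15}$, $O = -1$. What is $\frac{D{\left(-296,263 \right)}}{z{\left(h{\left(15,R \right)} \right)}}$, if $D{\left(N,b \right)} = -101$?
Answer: $\frac{202}{2211} \approx 0.091361$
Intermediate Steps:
$R = \frac{1}{14}$ ($R = \frac{1}{-1 + 15} = \frac{1}{14} \approx 0.071429$)
$z{\left(l \right)} = \frac{-158 + l}{2 l}$
$\frac{D{\left(-296,263 \right)}}{z{\left(h{\left(15,R \right)} \right)}} = - \frac{101}{\frac{1}{2} \frac{1}{\frac{1}{14}} \left(-158 + \frac{1}{14}\right)} = - \frac{101}{\frac{1}{2} \cdot 14 \left(- \frac{2211}{14}\right)} = - \frac{101}{- \frac{2211}{2}} = \left(-101\right) \left(- \frac{2}{2211}\right) = \frac{202}{2211}$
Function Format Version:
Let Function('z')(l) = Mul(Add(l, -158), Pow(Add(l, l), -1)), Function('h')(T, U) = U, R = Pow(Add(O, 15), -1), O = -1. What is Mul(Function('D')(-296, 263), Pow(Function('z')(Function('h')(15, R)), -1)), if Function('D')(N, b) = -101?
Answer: Rational(202, 2211) ≈ 0.091361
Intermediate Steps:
R = Rational(1, 14) (R = Pow(Add(-1, 15), -1) = Pow(14, -1) = Rational(1, 14) ≈ 0.071429)
Function('z')(l) = Mul(Rational(1, 2), Pow(l, -1), Add(-158, l)) (Function('z')(l) = Mul(Add(-158, l), Pow(Mul(2, l), -1)) = Mul(Add(-158, l), Mul(Rational(1, 2), Pow(l, -1))) = Mul(Rational(1, 2), Pow(l, -1), Add(-158, l)))
Mul(Function('D')(-296, 263), Pow(Function('z')(Function('h')(15, R)), -1)) = Mul(-101, Pow(Mul(Rational(1, 2), Pow(Rational(1, 14), -1), Add(-158, Rational(1, 14))), -1)) = Mul(-101, Pow(Mul(Rational(1, 2), 14, Rational(-2211, 14)), -1)) = Mul(-101, Pow(Rational(-2211, 2), -1)) = Mul(-101, Rational(-2, 2211)) = Rational(202, 2211)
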